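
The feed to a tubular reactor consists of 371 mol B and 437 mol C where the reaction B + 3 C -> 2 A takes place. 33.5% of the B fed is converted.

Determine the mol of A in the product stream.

B reacted = 0.335 × 371 = 124.3 mol; ν_B = −1, so ξ = 124.3/1 = 124.3 mol.
Outlet amounts (n = n₀ + ν ξ):
  B: 371 − 1(124.3) = 246.7
  C: 437 − 3(124.3) = 64.14
  A: 0 + 2(124.3) = 248.6

249 mol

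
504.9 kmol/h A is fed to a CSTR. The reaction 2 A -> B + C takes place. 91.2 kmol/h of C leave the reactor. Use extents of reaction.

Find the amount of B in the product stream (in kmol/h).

For C: n = n₀ + 1ξ → 91.2 = 0 + 1ξ, giving ξ = 91.2 kmol/h.
Outlet amounts (n = n₀ + ν ξ):
  A: 504.9 − 2(91.2) = 322.5
  B: 0 + 1(91.2) = 91.2
  C: 0 + 1(91.2) = 91.2

91.2 kmol/h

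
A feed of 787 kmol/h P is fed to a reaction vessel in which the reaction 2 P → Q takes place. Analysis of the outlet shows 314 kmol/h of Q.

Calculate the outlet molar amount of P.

For Q: n = n₀ + 1ξ → 314 = 0 + 1ξ, giving ξ = 314 kmol/h.
Outlet amounts (n = n₀ + ν ξ):
  P: 787 − 2(314) = 159
  Q: 0 + 1(314) = 314

159 kmol/h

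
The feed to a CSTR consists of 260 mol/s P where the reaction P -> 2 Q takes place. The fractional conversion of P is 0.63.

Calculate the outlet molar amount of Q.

328 mol/s

P reacted = 0.63 × 260 = 163.8 mol/s; ν_P = −1, so ξ = 163.8/1 = 163.8 mol/s.
Outlet amounts (n = n₀ + ν ξ):
  P: 260 − 1(163.8) = 96.2
  Q: 0 + 2(163.8) = 327.6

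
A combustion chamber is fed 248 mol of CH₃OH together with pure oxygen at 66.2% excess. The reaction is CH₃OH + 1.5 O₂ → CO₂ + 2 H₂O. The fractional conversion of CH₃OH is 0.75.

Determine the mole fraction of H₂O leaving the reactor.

0.388

Stoichiometric O₂ = 1.5 × 248 = 372 mol; O₂ fed = 372 × 1.662 = 618.3 mol.
Fuel reacted = 0.75 × 248 → ξ = 186 mol.
Outlet (n = n₀ + ν ξ):
  CH₃OH: 248 − 1(186) = 62
  O₂: 618.3 − 1.5(186) = 339.3
  CO₂: 0 + 1(186) = 186
  H₂O: 0 + 2(186) = 372
Total out = 959.3 mol; y_H₂O = 372 / 959.3 = 0.3878.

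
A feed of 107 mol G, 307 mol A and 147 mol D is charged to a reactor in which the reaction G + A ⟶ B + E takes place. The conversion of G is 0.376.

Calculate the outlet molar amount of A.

267 mol

G reacted = 0.376 × 107 = 40.23 mol; ν_G = −1, so ξ = 40.23/1 = 40.23 mol.
Outlet amounts (n = n₀ + ν ξ):
  G: 107 − 1(40.23) = 66.77
  A: 307 − 1(40.23) = 266.8
  B: 0 + 1(40.23) = 40.23
  E: 0 + 1(40.23) = 40.23
  D: 147 (inert)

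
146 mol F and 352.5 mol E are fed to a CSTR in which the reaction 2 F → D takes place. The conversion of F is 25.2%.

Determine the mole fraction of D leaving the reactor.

0.0383

F reacted = 0.252 × 146 = 36.79 mol; ν_F = −2, so ξ = 36.79/2 = 18.4 mol.
Outlet amounts (n = n₀ + ν ξ):
  F: 146 − 2(18.4) = 109.2
  D: 0 + 1(18.4) = 18.4
  E: 352.5 (inert)
Total out = 480.1 mol; y_D = 18.4 / 480.1 = 0.03832.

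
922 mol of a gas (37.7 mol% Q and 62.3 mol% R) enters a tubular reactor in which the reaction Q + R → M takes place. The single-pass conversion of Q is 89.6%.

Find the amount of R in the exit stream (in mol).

Q reacted = 0.896 × 347.6 = 311.4 mol; ν_Q = −1, so ξ = 311.4/1 = 311.4 mol.
Outlet amounts (n = n₀ + ν ξ):
  Q: 347.6 − 1(311.4) = 36.15
  R: 574.4 − 1(311.4) = 263
  M: 0 + 1(311.4) = 311.4

263 mol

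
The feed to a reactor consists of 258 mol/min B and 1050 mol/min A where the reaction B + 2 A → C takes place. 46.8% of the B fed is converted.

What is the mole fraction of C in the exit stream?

0.113

B reacted = 0.468 × 258 = 120.7 mol/min; ν_B = −1, so ξ = 120.7/1 = 120.7 mol/min.
Outlet amounts (n = n₀ + ν ξ):
  B: 258 − 1(120.7) = 137.3
  A: 1050 − 2(120.7) = 808.5
  C: 0 + 1(120.7) = 120.7
Total out = 1067 mol/min; y_C = 120.7 / 1067 = 0.1132.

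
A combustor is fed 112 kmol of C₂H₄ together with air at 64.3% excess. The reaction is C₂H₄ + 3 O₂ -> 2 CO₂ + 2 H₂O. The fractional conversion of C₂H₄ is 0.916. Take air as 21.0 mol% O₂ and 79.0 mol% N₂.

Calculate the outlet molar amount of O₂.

244 kmol

Stoichiometric O₂ = 3 × 112 = 336 kmol; O₂ fed = 336 × 1.643 = 552 kmol.
N₂ fed = 552 × 79/21 = 2077 kmol.
Fuel reacted = 0.916 × 112 → ξ = 102.6 kmol.
Outlet (n = n₀ + ν ξ):
  C₂H₄: 112 − 1(102.6) = 9.408
  O₂: 552 − 3(102.6) = 244.3
  N₂: 2077 (inert)
  CO₂: 0 + 2(102.6) = 205.2
  H₂O: 0 + 2(102.6) = 205.2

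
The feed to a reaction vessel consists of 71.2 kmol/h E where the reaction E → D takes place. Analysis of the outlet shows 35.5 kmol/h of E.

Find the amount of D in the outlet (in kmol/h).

For E: n = n₀ − 1ξ → 35.5 = 71.2 − 1ξ, giving ξ = 35.7 kmol/h.
Outlet amounts (n = n₀ + ν ξ):
  E: 71.2 − 1(35.7) = 35.5
  D: 0 + 1(35.7) = 35.7

35.7 kmol/h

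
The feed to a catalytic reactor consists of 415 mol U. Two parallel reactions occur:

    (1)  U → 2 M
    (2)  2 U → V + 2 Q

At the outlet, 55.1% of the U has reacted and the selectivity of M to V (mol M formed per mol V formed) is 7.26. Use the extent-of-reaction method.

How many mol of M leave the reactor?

Conversion of U: U consumed = 0.551 × 415 = 228.7 mol = 1ξ₁ + 2ξ₂.
Selectivity: 2ξ₁ / (1ξ₂) = 7.26 → ξ₁ = 3.63 ξ₂.
Substitute: (1·3.63 + 2) ξ₂ = 228.7 → ξ₂ = 40.62 mol, ξ₁ = 147.4 mol.
Outlet amounts (n = n₀ + Σ ν·ξ):
  U: 415 − 1(147.4) − 2(40.62) = 186.3
  M: 0 + 2(147.4) = 294.9
  V: 0 + 1(40.62) = 40.62
  Q: 0 + 2(40.62) = 81.23

295 mol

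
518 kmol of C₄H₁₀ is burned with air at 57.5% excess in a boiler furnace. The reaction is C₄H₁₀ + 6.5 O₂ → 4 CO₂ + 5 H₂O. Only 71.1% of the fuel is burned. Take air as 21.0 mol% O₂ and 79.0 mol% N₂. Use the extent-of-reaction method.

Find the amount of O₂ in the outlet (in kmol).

Stoichiometric O₂ = 6.5 × 518 = 3367 kmol; O₂ fed = 3367 × 1.575 = 5303 kmol.
N₂ fed = 5303 × 79/21 = 19950 kmol.
Fuel reacted = 0.711 × 518 → ξ = 368.3 kmol.
Outlet (n = n₀ + ν ξ):
  C₄H₁₀: 518 − 1(368.3) = 149.7
  O₂: 5303 − 6.5(368.3) = 2909
  N₂: 19950 (inert)
  CO₂: 0 + 4(368.3) = 1473
  H₂O: 0 + 5(368.3) = 1841

2910 kmol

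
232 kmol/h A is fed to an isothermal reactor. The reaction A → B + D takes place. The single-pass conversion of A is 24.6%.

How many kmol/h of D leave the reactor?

57.1 kmol/h

A reacted = 0.246 × 232 = 57.07 kmol/h; ν_A = −1, so ξ = 57.07/1 = 57.07 kmol/h.
Outlet amounts (n = n₀ + ν ξ):
  A: 232 − 1(57.07) = 174.9
  B: 0 + 1(57.07) = 57.07
  D: 0 + 1(57.07) = 57.07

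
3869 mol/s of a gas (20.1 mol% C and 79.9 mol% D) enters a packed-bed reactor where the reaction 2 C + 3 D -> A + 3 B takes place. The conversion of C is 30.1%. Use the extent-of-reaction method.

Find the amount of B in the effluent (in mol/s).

351 mol/s

C reacted = 0.301 × 777.7 = 234.1 mol/s; ν_C = −2, so ξ = 234.1/2 = 117 mol/s.
Outlet amounts (n = n₀ + ν ξ):
  C: 777.7 − 2(117) = 543.6
  D: 3091 − 3(117) = 2740
  A: 0 + 1(117) = 117
  B: 0 + 3(117) = 351.1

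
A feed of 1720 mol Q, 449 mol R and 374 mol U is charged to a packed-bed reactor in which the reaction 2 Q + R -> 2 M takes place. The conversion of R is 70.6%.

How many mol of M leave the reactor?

R reacted = 0.706 × 449 = 317 mol; ν_R = −1, so ξ = 317/1 = 317 mol.
Outlet amounts (n = n₀ + ν ξ):
  Q: 1720 − 2(317) = 1086
  R: 449 − 1(317) = 132
  M: 0 + 2(317) = 634
  U: 374 (inert)

634 mol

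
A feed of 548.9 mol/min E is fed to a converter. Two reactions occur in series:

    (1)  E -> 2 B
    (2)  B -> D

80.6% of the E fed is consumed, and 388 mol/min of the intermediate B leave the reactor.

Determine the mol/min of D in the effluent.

Conversion of E: E consumed = 1ξ₁ = 0.806 × 548.9 → ξ₁ = 442.4 mol/min.
B balance: n_B = 0 + 2ξ₁ − 1ξ₂ = 388 → ξ₂ = (2·442.4 − 388)/1 = 496.8 mol/min.
Outlet amounts (n = n₀ + Σ ν·ξ):
  E: 548.9 − 1(442.4) = 106.5
  B: 0 + 2(442.4) − 1(496.8) = 388
  D: 0 + 1(496.8) = 496.8

497 mol/min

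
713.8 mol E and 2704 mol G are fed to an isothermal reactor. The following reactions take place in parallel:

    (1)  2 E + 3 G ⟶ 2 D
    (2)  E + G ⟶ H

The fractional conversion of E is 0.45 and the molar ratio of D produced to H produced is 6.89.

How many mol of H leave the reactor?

Conversion of E: E consumed = 0.45 × 713.8 = 321.2 mol = 2ξ₁ + 1ξ₂.
Selectivity: 2ξ₁ / (1ξ₂) = 6.89 → ξ₁ = 3.445 ξ₂.
Substitute: (2·3.445 + 1) ξ₂ = 321.2 → ξ₂ = 40.71 mol, ξ₁ = 140.2 mol.
Outlet amounts (n = n₀ + Σ ν·ξ):
  E: 713.8 − 2(140.2) − 1(40.71) = 392.6
  G: 2704 − 3(140.2) − 1(40.71) = 2243
  D: 0 + 2(140.2) = 280.5
  H: 0 + 1(40.71) = 40.71

40.7 mol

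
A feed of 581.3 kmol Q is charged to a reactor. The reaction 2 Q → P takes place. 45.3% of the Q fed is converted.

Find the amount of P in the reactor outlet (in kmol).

132 kmol

Q reacted = 0.453 × 581.3 = 263.3 kmol; ν_Q = −2, so ξ = 263.3/2 = 131.7 kmol.
Outlet amounts (n = n₀ + ν ξ):
  Q: 581.3 − 2(131.7) = 318
  P: 0 + 1(131.7) = 131.7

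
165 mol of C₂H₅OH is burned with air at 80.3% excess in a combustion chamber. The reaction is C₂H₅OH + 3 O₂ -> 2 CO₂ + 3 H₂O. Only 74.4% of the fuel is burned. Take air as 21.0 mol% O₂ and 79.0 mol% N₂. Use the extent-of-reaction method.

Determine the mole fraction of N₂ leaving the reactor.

Stoichiometric O₂ = 3 × 165 = 495 mol; O₂ fed = 495 × 1.803 = 892.5 mol.
N₂ fed = 892.5 × 79/21 = 3357 mol.
Fuel reacted = 0.744 × 165 → ξ = 122.8 mol.
Outlet (n = n₀ + ν ξ):
  C₂H₅OH: 165 − 1(122.8) = 42.24
  O₂: 892.5 − 3(122.8) = 524.2
  N₂: 3357 (inert)
  CO₂: 0 + 2(122.8) = 245.5
  H₂O: 0 + 3(122.8) = 368.3
Total out = 4538 mol; y_N₂ = 3357 / 4538 = 0.7399.

0.74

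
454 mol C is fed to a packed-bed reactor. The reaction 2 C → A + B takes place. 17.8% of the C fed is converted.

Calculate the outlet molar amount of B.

40.4 mol

C reacted = 0.178 × 454 = 80.81 mol; ν_C = −2, so ξ = 80.81/2 = 40.41 mol.
Outlet amounts (n = n₀ + ν ξ):
  C: 454 − 2(40.41) = 373.2
  A: 0 + 1(40.41) = 40.41
  B: 0 + 1(40.41) = 40.41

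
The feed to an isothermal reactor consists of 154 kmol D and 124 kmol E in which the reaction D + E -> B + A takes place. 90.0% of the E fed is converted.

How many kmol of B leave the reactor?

112 kmol

E reacted = 0.9 × 124 = 111.6 kmol; ν_E = −1, so ξ = 111.6/1 = 111.6 kmol.
Outlet amounts (n = n₀ + ν ξ):
  D: 154 − 1(111.6) = 42.4
  E: 124 − 1(111.6) = 12.4
  B: 0 + 1(111.6) = 111.6
  A: 0 + 1(111.6) = 111.6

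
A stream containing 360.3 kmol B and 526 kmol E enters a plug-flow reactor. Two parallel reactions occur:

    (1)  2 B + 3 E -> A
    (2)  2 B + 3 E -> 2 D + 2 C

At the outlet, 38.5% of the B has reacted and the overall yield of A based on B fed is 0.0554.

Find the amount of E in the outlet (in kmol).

Yield of A: 1ξ₁ / 360.3 = 0.0554 → ξ₁ = 19.96 kmol.
Conversion of B: 2ξ₁ + 2ξ₂ = 0.385 × 360.3 = 138.7 → ξ₂ = 49.4 kmol.
Outlet amounts (n = n₀ + Σ ν·ξ):
  B: 360.3 − 2(19.96) − 2(49.4) = 221.6
  E: 526 − 3(19.96) − 3(49.4) = 317.9
  A: 0 + 1(19.96) = 19.96
  D: 0 + 2(49.4) = 98.79
  C: 0 + 2(49.4) = 98.79

318 kmol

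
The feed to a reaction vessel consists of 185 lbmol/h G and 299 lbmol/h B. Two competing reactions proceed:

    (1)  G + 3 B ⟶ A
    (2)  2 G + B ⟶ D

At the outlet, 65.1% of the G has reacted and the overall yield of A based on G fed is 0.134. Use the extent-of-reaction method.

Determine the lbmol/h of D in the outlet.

47.8 lbmol/h

Yield of A: 1ξ₁ / 185 = 0.134 → ξ₁ = 24.79 lbmol/h.
Conversion of G: 1ξ₁ + 2ξ₂ = 0.651 × 185 = 120.4 → ξ₂ = 47.82 lbmol/h.
Outlet amounts (n = n₀ + Σ ν·ξ):
  G: 185 − 1(24.79) − 2(47.82) = 64.56
  B: 299 − 3(24.79) − 1(47.82) = 176.8
  A: 0 + 1(24.79) = 24.79
  D: 0 + 1(47.82) = 47.82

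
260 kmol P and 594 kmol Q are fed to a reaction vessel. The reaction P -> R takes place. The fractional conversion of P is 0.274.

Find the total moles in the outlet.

P reacted = 0.274 × 260 = 71.24 kmol; ν_P = −1, so ξ = 71.24/1 = 71.24 kmol.
Outlet amounts (n = n₀ + ν ξ):
  P: 260 − 1(71.24) = 188.8
  R: 0 + 1(71.24) = 71.24
  Q: 594 (inert)
Total out = 188.8 + 71.24 + 594 = 854 kmol.

854 kmol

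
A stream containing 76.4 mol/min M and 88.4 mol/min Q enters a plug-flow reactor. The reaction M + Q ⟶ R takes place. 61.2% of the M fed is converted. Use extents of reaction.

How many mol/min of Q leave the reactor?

M reacted = 0.612 × 76.4 = 46.76 mol/min; ν_M = −1, so ξ = 46.76/1 = 46.76 mol/min.
Outlet amounts (n = n₀ + ν ξ):
  M: 76.4 − 1(46.76) = 29.64
  Q: 88.4 − 1(46.76) = 41.64
  R: 0 + 1(46.76) = 46.76

41.6 mol/min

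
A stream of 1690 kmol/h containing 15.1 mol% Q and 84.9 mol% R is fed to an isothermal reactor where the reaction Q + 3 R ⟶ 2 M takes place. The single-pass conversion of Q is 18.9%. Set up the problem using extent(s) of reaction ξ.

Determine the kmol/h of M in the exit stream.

Q reacted = 0.189 × 255.2 = 48.23 kmol/h; ν_Q = −1, so ξ = 48.23/1 = 48.23 kmol/h.
Outlet amounts (n = n₀ + ν ξ):
  Q: 255.2 − 1(48.23) = 207
  R: 1435 − 3(48.23) = 1290
  M: 0 + 2(48.23) = 96.46

96.5 kmol/h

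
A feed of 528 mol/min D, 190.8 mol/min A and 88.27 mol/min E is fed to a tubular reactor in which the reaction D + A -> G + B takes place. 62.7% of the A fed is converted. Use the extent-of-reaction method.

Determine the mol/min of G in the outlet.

A reacted = 0.627 × 190.8 = 119.6 mol/min; ν_A = −1, so ξ = 119.6/1 = 119.6 mol/min.
Outlet amounts (n = n₀ + ν ξ):
  D: 528 − 1(119.6) = 408.4
  A: 190.8 − 1(119.6) = 71.17
  G: 0 + 1(119.6) = 119.6
  B: 0 + 1(119.6) = 119.6
  E: 88.27 (inert)

120 mol/min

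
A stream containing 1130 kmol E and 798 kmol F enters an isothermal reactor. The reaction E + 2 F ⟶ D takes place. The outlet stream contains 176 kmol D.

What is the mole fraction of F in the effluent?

0.283

For D: n = n₀ + 1ξ → 176 = 0 + 1ξ, giving ξ = 176 kmol.
Outlet amounts (n = n₀ + ν ξ):
  E: 1130 − 1(176) = 954
  F: 798 − 2(176) = 446
  D: 0 + 1(176) = 176
Total out = 1576 kmol; y_F = 446 / 1576 = 0.283.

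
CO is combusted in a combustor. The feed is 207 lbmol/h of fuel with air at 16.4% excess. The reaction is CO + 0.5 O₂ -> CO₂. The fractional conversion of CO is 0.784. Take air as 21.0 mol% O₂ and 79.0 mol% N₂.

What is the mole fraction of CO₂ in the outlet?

Stoichiometric O₂ = 0.5 × 207 = 103.5 lbmol/h; O₂ fed = 103.5 × 1.164 = 120.5 lbmol/h.
N₂ fed = 120.5 × 79/21 = 453.2 lbmol/h.
Fuel reacted = 0.784 × 207 → ξ = 162.3 lbmol/h.
Outlet (n = n₀ + ν ξ):
  CO: 207 − 1(162.3) = 44.71
  O₂: 120.5 − 0.5(162.3) = 39.33
  N₂: 453.2 (inert)
  CO₂: 0 + 1(162.3) = 162.3
Total out = 699.5 lbmol/h; y_CO₂ = 162.3 / 699.5 = 0.232.

0.232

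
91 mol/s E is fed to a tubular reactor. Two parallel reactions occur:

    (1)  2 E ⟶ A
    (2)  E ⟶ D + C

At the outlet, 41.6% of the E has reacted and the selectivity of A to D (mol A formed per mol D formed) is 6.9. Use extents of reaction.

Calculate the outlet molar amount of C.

2.56 mol/s

Conversion of E: E consumed = 0.416 × 91 = 37.86 mol/s = 2ξ₁ + 1ξ₂.
Selectivity: 1ξ₁ / (1ξ₂) = 6.9 → ξ₁ = 6.9 ξ₂.
Substitute: (2·6.9 + 1) ξ₂ = 37.86 → ξ₂ = 2.558 mol/s, ξ₁ = 17.65 mol/s.
Outlet amounts (n = n₀ + Σ ν·ξ):
  E: 91 − 2(17.65) − 1(2.558) = 53.14
  A: 0 + 1(17.65) = 17.65
  D: 0 + 1(2.558) = 2.558
  C: 0 + 1(2.558) = 2.558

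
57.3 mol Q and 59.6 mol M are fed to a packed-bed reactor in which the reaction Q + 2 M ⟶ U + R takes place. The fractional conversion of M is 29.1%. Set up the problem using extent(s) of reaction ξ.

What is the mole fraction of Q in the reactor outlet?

0.449

M reacted = 0.291 × 59.6 = 17.34 mol; ν_M = −2, so ξ = 17.34/2 = 8.672 mol.
Outlet amounts (n = n₀ + ν ξ):
  Q: 57.3 − 1(8.672) = 48.63
  M: 59.6 − 2(8.672) = 42.26
  U: 0 + 1(8.672) = 8.672
  R: 0 + 1(8.672) = 8.672
Total out = 108.2 mol; y_Q = 48.63 / 108.2 = 0.4493.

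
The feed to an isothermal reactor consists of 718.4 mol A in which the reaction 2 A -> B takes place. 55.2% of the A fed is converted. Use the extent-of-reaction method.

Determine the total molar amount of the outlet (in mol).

520 mol

A reacted = 0.552 × 718.4 = 396.6 mol; ν_A = −2, so ξ = 396.6/2 = 198.3 mol.
Outlet amounts (n = n₀ + ν ξ):
  A: 718.4 − 2(198.3) = 321.8
  B: 0 + 1(198.3) = 198.3
Total out = 321.8 + 198.3 = 520.1 mol.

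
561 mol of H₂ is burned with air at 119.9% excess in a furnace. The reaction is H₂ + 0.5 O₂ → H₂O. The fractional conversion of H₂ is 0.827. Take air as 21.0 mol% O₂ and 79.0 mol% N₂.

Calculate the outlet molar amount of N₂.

2320 mol

Stoichiometric O₂ = 0.5 × 561 = 280.5 mol; O₂ fed = 280.5 × 2.199 = 616.8 mol.
N₂ fed = 616.8 × 79/21 = 2320 mol.
Fuel reacted = 0.827 × 561 → ξ = 463.9 mol.
Outlet (n = n₀ + ν ξ):
  H₂: 561 − 1(463.9) = 97.05
  O₂: 616.8 − 0.5(463.9) = 384.8
  N₂: 2320 (inert)
  H₂O: 0 + 1(463.9) = 463.9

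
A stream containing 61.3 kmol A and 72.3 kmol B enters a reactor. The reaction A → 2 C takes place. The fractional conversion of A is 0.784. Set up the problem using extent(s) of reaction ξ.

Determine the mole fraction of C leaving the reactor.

0.529

A reacted = 0.784 × 61.3 = 48.06 kmol; ν_A = −1, so ξ = 48.06/1 = 48.06 kmol.
Outlet amounts (n = n₀ + ν ξ):
  A: 61.3 − 1(48.06) = 13.24
  C: 0 + 2(48.06) = 96.12
  B: 72.3 (inert)
Total out = 181.7 kmol; y_C = 96.12 / 181.7 = 0.5291.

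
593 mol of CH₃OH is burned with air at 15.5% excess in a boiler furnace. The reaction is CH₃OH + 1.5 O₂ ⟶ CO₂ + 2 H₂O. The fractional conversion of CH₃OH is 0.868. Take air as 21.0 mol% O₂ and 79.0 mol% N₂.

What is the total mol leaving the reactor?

5740 mol

Stoichiometric O₂ = 1.5 × 593 = 889.5 mol; O₂ fed = 889.5 × 1.155 = 1027 mol.
N₂ fed = 1027 × 79/21 = 3865 mol.
Fuel reacted = 0.868 × 593 → ξ = 514.7 mol.
Outlet (n = n₀ + ν ξ):
  CH₃OH: 593 − 1(514.7) = 78.28
  O₂: 1027 − 1.5(514.7) = 255.3
  N₂: 3865 (inert)
  CO₂: 0 + 1(514.7) = 514.7
  H₂O: 0 + 2(514.7) = 1029
Total out = 78.28 + 255.3 + 3865 + 514.7 + 1029 = 5743 mol.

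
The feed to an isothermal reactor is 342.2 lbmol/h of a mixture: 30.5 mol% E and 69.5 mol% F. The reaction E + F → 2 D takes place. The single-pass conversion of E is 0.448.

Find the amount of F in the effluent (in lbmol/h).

E reacted = 0.448 × 104.4 = 46.76 lbmol/h; ν_E = −1, so ξ = 46.76/1 = 46.76 lbmol/h.
Outlet amounts (n = n₀ + ν ξ):
  E: 104.4 − 1(46.76) = 57.61
  F: 237.8 − 1(46.76) = 191.1
  D: 0 + 2(46.76) = 93.52

191 lbmol/h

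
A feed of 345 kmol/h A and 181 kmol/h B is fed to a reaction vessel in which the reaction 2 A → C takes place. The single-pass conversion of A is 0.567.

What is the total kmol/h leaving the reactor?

428 kmol/h

A reacted = 0.567 × 345 = 195.6 kmol/h; ν_A = −2, so ξ = 195.6/2 = 97.81 kmol/h.
Outlet amounts (n = n₀ + ν ξ):
  A: 345 − 2(97.81) = 149.4
  C: 0 + 1(97.81) = 97.81
  B: 181 (inert)
Total out = 149.4 + 97.81 + 181 = 428.2 kmol/h.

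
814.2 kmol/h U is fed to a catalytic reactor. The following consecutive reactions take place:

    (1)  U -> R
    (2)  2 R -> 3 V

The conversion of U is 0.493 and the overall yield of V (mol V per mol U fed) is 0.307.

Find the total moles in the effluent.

898 kmol/h

Conversion of U: U consumed = 1ξ₁ = 0.493 × 814.2 → ξ₁ = 401.4 kmol/h.
Yield of V: 3ξ₂ / 814.2 = 0.307 → ξ₂ = 83.32 kmol/h.
Outlet amounts (n = n₀ + Σ ν·ξ):
  U: 814.2 − 1(401.4) = 412.8
  R: 0 + 1(401.4) − 2(83.32) = 234.8
  V: 0 + 3(83.32) = 250
Total out = 412.8 + 234.8 + 250 = 897.5 kmol/h.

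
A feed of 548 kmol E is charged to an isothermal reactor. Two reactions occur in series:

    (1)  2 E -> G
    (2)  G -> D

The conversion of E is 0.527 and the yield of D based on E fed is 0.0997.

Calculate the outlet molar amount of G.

89.8 kmol

Conversion of E: E consumed = 2ξ₁ = 0.527 × 548 → ξ₁ = 144.4 kmol.
Yield of D: 1ξ₂ / 548 = 0.0997 → ξ₂ = 54.64 kmol.
Outlet amounts (n = n₀ + Σ ν·ξ):
  E: 548 − 2(144.4) = 259.2
  G: 0 + 1(144.4) − 1(54.64) = 89.76
  D: 0 + 1(54.64) = 54.64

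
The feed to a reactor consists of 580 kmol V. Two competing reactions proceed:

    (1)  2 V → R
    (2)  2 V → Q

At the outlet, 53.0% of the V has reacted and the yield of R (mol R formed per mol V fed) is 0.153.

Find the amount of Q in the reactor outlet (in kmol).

65 kmol

Yield of R: 1ξ₁ / 580 = 0.153 → ξ₁ = 88.74 kmol.
Conversion of V: 2ξ₁ + 2ξ₂ = 0.53 × 580 = 307.4 → ξ₂ = 64.96 kmol.
Outlet amounts (n = n₀ + Σ ν·ξ):
  V: 580 − 2(88.74) − 2(64.96) = 272.6
  R: 0 + 1(88.74) = 88.74
  Q: 0 + 1(64.96) = 64.96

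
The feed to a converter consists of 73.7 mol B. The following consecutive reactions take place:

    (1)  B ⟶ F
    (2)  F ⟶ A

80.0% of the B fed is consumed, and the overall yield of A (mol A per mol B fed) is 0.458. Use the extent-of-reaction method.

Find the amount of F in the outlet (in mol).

Conversion of B: B consumed = 1ξ₁ = 0.8 × 73.7 → ξ₁ = 58.96 mol.
Yield of A: 1ξ₂ / 73.7 = 0.458 → ξ₂ = 33.75 mol.
Outlet amounts (n = n₀ + Σ ν·ξ):
  B: 73.7 − 1(58.96) = 14.74
  F: 0 + 1(58.96) − 1(33.75) = 25.21
  A: 0 + 1(33.75) = 33.75

25.2 mol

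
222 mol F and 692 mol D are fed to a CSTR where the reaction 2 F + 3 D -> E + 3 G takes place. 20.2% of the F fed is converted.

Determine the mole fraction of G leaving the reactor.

F reacted = 0.202 × 222 = 44.84 mol; ν_F = −2, so ξ = 44.84/2 = 22.42 mol.
Outlet amounts (n = n₀ + ν ξ):
  F: 222 − 2(22.42) = 177.2
  D: 692 − 3(22.42) = 624.7
  E: 0 + 1(22.42) = 22.42
  G: 0 + 3(22.42) = 67.27
Total out = 891.6 mol; y_G = 67.27 / 891.6 = 0.07545.

0.0754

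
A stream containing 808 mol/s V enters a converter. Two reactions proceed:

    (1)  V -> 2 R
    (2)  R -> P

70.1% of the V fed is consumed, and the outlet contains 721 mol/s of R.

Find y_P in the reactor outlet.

0.3

Conversion of V: V consumed = 1ξ₁ = 0.701 × 808 → ξ₁ = 566.4 mol/s.
R balance: n_R = 0 + 2ξ₁ − 1ξ₂ = 721 → ξ₂ = (2·566.4 − 721)/1 = 411.8 mol/s.
Outlet amounts (n = n₀ + Σ ν·ξ):
  V: 808 − 1(566.4) = 241.6
  R: 0 + 2(566.4) − 1(411.8) = 721
  P: 0 + 1(411.8) = 411.8
Total out = 1374 mol/s; y_P = 411.8 / 1374 = 0.2996.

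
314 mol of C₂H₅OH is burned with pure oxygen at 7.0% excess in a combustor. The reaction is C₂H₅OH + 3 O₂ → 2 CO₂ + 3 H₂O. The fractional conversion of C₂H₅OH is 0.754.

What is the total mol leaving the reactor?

Stoichiometric O₂ = 3 × 314 = 942 mol; O₂ fed = 942 × 1.070 = 1008 mol.
Fuel reacted = 0.754 × 314 → ξ = 236.8 mol.
Outlet (n = n₀ + ν ξ):
  C₂H₅OH: 314 − 1(236.8) = 77.24
  O₂: 1008 − 3(236.8) = 297.7
  CO₂: 0 + 2(236.8) = 473.5
  H₂O: 0 + 3(236.8) = 710.3
Total out = 77.24 + 297.7 + 473.5 + 710.3 = 1559 mol.

1560 mol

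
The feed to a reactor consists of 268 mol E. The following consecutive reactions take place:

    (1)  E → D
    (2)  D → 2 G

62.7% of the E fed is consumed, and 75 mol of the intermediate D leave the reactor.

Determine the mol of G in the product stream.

186 mol

Conversion of E: E consumed = 1ξ₁ = 0.627 × 268 → ξ₁ = 168 mol.
D balance: n_D = 0 + 1ξ₁ − 1ξ₂ = 75 → ξ₂ = (1·168 − 75)/1 = 93.04 mol.
Outlet amounts (n = n₀ + Σ ν·ξ):
  E: 268 − 1(168) = 99.96
  D: 0 + 1(168) − 1(93.04) = 75
  G: 0 + 2(93.04) = 186.1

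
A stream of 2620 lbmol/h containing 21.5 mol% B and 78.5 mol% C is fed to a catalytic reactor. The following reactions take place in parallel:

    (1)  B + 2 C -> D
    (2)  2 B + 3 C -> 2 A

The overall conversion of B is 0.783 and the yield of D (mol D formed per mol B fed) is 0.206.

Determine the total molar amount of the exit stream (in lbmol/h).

1900 lbmol/h

Yield of D: 1ξ₁ / 563.3 = 0.206 → ξ₁ = 116 lbmol/h.
Conversion of B: 1ξ₁ + 2ξ₂ = 0.783 × 563.3 = 441.1 → ξ₂ = 162.5 lbmol/h.
Outlet amounts (n = n₀ + Σ ν·ξ):
  B: 563.3 − 1(116) − 2(162.5) = 122.2
  C: 2057 − 2(116) − 3(162.5) = 1337
  D: 0 + 1(116) = 116
  A: 0 + 2(162.5) = 325
Total out = 122.2 + 1337 + 116 + 325 = 1900 lbmol/h.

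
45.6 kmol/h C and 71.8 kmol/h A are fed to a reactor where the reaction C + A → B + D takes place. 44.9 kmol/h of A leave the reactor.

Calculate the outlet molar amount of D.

26.9 kmol/h

For A: n = n₀ − 1ξ → 44.9 = 71.8 − 1ξ, giving ξ = 26.9 kmol/h.
Outlet amounts (n = n₀ + ν ξ):
  C: 45.6 − 1(26.9) = 18.7
  A: 71.8 − 1(26.9) = 44.9
  B: 0 + 1(26.9) = 26.9
  D: 0 + 1(26.9) = 26.9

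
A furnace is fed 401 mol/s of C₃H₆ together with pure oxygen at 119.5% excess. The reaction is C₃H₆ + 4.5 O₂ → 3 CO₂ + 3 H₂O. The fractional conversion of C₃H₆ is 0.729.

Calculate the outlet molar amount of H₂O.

877 mol/s

Stoichiometric O₂ = 4.5 × 401 = 1804 mol/s; O₂ fed = 1804 × 2.195 = 3961 mol/s.
Fuel reacted = 0.729 × 401 → ξ = 292.3 mol/s.
Outlet (n = n₀ + ν ξ):
  C₃H₆: 401 − 1(292.3) = 108.7
  O₂: 3961 − 4.5(292.3) = 2645
  CO₂: 0 + 3(292.3) = 877
  H₂O: 0 + 3(292.3) = 877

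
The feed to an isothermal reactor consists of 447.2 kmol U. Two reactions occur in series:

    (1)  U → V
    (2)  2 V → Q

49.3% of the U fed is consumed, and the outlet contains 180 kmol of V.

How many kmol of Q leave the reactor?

Conversion of U: U consumed = 1ξ₁ = 0.493 × 447.2 → ξ₁ = 220.5 kmol.
V balance: n_V = 0 + 1ξ₁ − 2ξ₂ = 180 → ξ₂ = (1·220.5 − 180)/2 = 20.23 kmol.
Outlet amounts (n = n₀ + Σ ν·ξ):
  U: 447.2 − 1(220.5) = 226.7
  V: 0 + 1(220.5) − 2(20.23) = 180
  Q: 0 + 1(20.23) = 20.23

20.2 kmol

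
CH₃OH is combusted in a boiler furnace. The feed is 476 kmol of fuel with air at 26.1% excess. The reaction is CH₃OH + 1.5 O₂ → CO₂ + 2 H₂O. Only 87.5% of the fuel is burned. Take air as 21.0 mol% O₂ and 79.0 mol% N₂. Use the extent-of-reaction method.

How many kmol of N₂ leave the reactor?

Stoichiometric O₂ = 1.5 × 476 = 714 kmol; O₂ fed = 714 × 1.261 = 900.4 kmol.
N₂ fed = 900.4 × 79/21 = 3387 kmol.
Fuel reacted = 0.875 × 476 → ξ = 416.5 kmol.
Outlet (n = n₀ + ν ξ):
  CH₃OH: 476 − 1(416.5) = 59.5
  O₂: 900.4 − 1.5(416.5) = 275.6
  N₂: 3387 (inert)
  CO₂: 0 + 1(416.5) = 416.5
  H₂O: 0 + 2(416.5) = 833

3390 kmol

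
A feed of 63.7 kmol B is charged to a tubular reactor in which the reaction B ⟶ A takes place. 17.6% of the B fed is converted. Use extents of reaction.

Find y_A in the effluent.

0.176

B reacted = 0.176 × 63.7 = 11.21 kmol; ν_B = −1, so ξ = 11.21/1 = 11.21 kmol.
Outlet amounts (n = n₀ + ν ξ):
  B: 63.7 − 1(11.21) = 52.49
  A: 0 + 1(11.21) = 11.21
Total out = 63.7 kmol; y_A = 11.21 / 63.7 = 0.176.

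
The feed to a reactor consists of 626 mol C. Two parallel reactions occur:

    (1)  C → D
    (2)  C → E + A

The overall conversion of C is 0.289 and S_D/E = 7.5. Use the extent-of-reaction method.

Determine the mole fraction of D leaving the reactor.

0.247

Conversion of C: C consumed = 0.289 × 626 = 180.9 mol = 1ξ₁ + 1ξ₂.
Selectivity: 1ξ₁ / (1ξ₂) = 7.5 → ξ₁ = 7.5 ξ₂.
Substitute: (1·7.5 + 1) ξ₂ = 180.9 → ξ₂ = 21.28 mol, ξ₁ = 159.6 mol.
Outlet amounts (n = n₀ + Σ ν·ξ):
  C: 626 − 1(159.6) − 1(21.28) = 445.1
  D: 0 + 1(159.6) = 159.6
  E: 0 + 1(21.28) = 21.28
  A: 0 + 1(21.28) = 21.28
Total out = 647.3 mol; y_D = 159.6 / 647.3 = 0.2466.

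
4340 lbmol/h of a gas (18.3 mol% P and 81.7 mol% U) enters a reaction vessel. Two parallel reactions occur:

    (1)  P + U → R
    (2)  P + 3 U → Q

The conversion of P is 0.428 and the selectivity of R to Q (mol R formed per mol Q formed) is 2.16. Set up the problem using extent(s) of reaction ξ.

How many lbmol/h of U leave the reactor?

2990 lbmol/h

Conversion of P: P consumed = 0.428 × 794.2 = 339.9 lbmol/h = 1ξ₁ + 1ξ₂.
Selectivity: 1ξ₁ / (1ξ₂) = 2.16 → ξ₁ = 2.16 ξ₂.
Substitute: (1·2.16 + 1) ξ₂ = 339.9 → ξ₂ = 107.6 lbmol/h, ξ₁ = 232.4 lbmol/h.
Outlet amounts (n = n₀ + Σ ν·ξ):
  P: 794.2 − 1(232.4) − 1(107.6) = 454.3
  U: 3546 − 1(232.4) − 3(107.6) = 2991
  R: 0 + 1(232.4) = 232.4
  Q: 0 + 1(107.6) = 107.6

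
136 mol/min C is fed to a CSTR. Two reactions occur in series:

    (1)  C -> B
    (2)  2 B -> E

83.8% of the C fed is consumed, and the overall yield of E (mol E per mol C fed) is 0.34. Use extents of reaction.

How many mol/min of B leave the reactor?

Conversion of C: C consumed = 1ξ₁ = 0.838 × 136 → ξ₁ = 114 mol/min.
Yield of E: 1ξ₂ / 136 = 0.34 → ξ₂ = 46.24 mol/min.
Outlet amounts (n = n₀ + Σ ν·ξ):
  C: 136 − 1(114) = 22.03
  B: 0 + 1(114) − 2(46.24) = 21.49
  E: 0 + 1(46.24) = 46.24

21.5 mol/min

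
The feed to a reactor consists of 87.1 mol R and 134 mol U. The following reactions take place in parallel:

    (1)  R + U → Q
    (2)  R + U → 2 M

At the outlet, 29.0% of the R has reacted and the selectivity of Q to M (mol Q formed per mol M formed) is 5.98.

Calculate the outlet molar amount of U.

Conversion of R: R consumed = 0.29 × 87.1 = 25.26 mol = 1ξ₁ + 1ξ₂.
Selectivity: 1ξ₁ / (2ξ₂) = 5.98 → ξ₁ = 11.96 ξ₂.
Substitute: (1·11.96 + 1) ξ₂ = 25.26 → ξ₂ = 1.949 mol, ξ₁ = 23.31 mol.
Outlet amounts (n = n₀ + Σ ν·ξ):
  R: 87.1 − 1(23.31) − 1(1.949) = 61.84
  U: 134 − 1(23.31) − 1(1.949) = 108.7
  Q: 0 + 1(23.31) = 23.31
  M: 0 + 2(1.949) = 3.898

109 mol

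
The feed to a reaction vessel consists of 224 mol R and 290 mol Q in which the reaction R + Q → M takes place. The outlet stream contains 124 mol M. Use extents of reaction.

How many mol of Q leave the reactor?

For M: n = n₀ + 1ξ → 124 = 0 + 1ξ, giving ξ = 124 mol.
Outlet amounts (n = n₀ + ν ξ):
  R: 224 − 1(124) = 100
  Q: 290 − 1(124) = 166
  M: 0 + 1(124) = 124

166 mol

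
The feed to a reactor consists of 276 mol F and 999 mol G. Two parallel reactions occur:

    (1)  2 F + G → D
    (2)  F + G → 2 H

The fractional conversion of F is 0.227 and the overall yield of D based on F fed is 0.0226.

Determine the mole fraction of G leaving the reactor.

Yield of D: 1ξ₁ / 276 = 0.0226 → ξ₁ = 6.238 mol.
Conversion of F: 2ξ₁ + 1ξ₂ = 0.227 × 276 = 62.65 → ξ₂ = 50.18 mol.
Outlet amounts (n = n₀ + Σ ν·ξ):
  F: 276 − 2(6.238) − 1(50.18) = 213.3
  G: 999 − 1(6.238) − 1(50.18) = 942.6
  D: 0 + 1(6.238) = 6.238
  H: 0 + 2(50.18) = 100.4
Total out = 1263 mol; y_G = 942.6 / 1263 = 0.7466.

0.747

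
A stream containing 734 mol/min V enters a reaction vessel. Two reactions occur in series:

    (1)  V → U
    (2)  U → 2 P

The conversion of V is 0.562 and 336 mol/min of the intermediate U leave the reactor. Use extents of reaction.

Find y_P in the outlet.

Conversion of V: V consumed = 1ξ₁ = 0.562 × 734 → ξ₁ = 412.5 mol/min.
U balance: n_U = 0 + 1ξ₁ − 1ξ₂ = 336 → ξ₂ = (1·412.5 − 336)/1 = 76.51 mol/min.
Outlet amounts (n = n₀ + Σ ν·ξ):
  V: 734 − 1(412.5) = 321.5
  U: 0 + 1(412.5) − 1(76.51) = 336
  P: 0 + 2(76.51) = 153
Total out = 810.5 mol/min; y_P = 153 / 810.5 = 0.1888.

0.189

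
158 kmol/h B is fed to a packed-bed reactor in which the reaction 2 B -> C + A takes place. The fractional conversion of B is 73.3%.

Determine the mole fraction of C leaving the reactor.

B reacted = 0.733 × 158 = 115.8 kmol/h; ν_B = −2, so ξ = 115.8/2 = 57.91 kmol/h.
Outlet amounts (n = n₀ + ν ξ):
  B: 158 − 2(57.91) = 42.19
  C: 0 + 1(57.91) = 57.91
  A: 0 + 1(57.91) = 57.91
Total out = 158 kmol/h; y_C = 57.91 / 158 = 0.3665.

0.366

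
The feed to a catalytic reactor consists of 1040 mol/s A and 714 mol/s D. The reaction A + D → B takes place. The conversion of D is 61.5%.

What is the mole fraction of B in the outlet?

D reacted = 0.615 × 714 = 439.1 mol/s; ν_D = −1, so ξ = 439.1/1 = 439.1 mol/s.
Outlet amounts (n = n₀ + ν ξ):
  A: 1040 − 1(439.1) = 600.9
  D: 714 − 1(439.1) = 274.9
  B: 0 + 1(439.1) = 439.1
Total out = 1315 mol/s; y_B = 439.1 / 1315 = 0.334.

0.334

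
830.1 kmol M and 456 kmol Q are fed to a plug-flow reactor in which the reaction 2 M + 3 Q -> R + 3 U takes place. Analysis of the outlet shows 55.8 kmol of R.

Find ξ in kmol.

ξ = 55.8 kmol

For R: n = n₀ + 1ξ → 55.8 = 0 + 1ξ, giving ξ = 55.8 kmol.
Outlet amounts (n = n₀ + ν ξ):
  M: 830.1 − 2(55.8) = 718.5
  Q: 456 − 3(55.8) = 288.6
  R: 0 + 1(55.8) = 55.8
  U: 0 + 3(55.8) = 167.4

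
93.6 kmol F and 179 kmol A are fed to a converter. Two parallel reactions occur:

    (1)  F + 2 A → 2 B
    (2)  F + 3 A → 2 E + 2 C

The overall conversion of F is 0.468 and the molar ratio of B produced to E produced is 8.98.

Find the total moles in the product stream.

Conversion of F: F consumed = 0.468 × 93.6 = 43.8 kmol = 1ξ₁ + 1ξ₂.
Selectivity: 2ξ₁ / (2ξ₂) = 8.98 → ξ₁ = 8.98 ξ₂.
Substitute: (1·8.98 + 1) ξ₂ = 43.8 → ξ₂ = 4.389 kmol, ξ₁ = 39.42 kmol.
Outlet amounts (n = n₀ + Σ ν·ξ):
  F: 93.6 − 1(39.42) − 1(4.389) = 49.8
  A: 179 − 2(39.42) − 3(4.389) = 87
  B: 0 + 2(39.42) = 78.83
  E: 0 + 2(4.389) = 8.779
  C: 0 + 2(4.389) = 8.779
Total out = 49.8 + 87 + 78.83 + 8.779 + 8.779 = 233.2 kmol.

233 kmol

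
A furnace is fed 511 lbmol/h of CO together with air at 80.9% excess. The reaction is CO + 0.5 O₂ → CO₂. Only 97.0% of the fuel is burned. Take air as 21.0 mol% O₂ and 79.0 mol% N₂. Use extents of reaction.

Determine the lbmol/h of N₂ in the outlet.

Stoichiometric O₂ = 0.5 × 511 = 255.5 lbmol/h; O₂ fed = 255.5 × 1.809 = 462.2 lbmol/h.
N₂ fed = 462.2 × 79/21 = 1739 lbmol/h.
Fuel reacted = 0.97 × 511 → ξ = 495.7 lbmol/h.
Outlet (n = n₀ + ν ξ):
  CO: 511 − 1(495.7) = 15.33
  O₂: 462.2 − 0.5(495.7) = 214.4
  N₂: 1739 (inert)
  CO₂: 0 + 1(495.7) = 495.7

1740 lbmol/h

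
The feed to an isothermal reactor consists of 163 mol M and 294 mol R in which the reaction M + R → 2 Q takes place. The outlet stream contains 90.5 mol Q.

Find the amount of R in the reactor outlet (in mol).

For Q: n = n₀ + 2ξ → 90.5 = 0 + 2ξ, giving ξ = 45.25 mol.
Outlet amounts (n = n₀ + ν ξ):
  M: 163 − 1(45.25) = 117.8
  R: 294 − 1(45.25) = 248.8
  Q: 0 + 2(45.25) = 90.5

249 mol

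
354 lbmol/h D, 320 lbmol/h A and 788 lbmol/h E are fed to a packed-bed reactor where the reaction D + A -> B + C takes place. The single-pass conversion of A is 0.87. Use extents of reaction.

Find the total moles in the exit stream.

1460 lbmol/h

A reacted = 0.87 × 320 = 278.4 lbmol/h; ν_A = −1, so ξ = 278.4/1 = 278.4 lbmol/h.
Outlet amounts (n = n₀ + ν ξ):
  D: 354 − 1(278.4) = 75.6
  A: 320 − 1(278.4) = 41.6
  B: 0 + 1(278.4) = 278.4
  C: 0 + 1(278.4) = 278.4
  E: 788 (inert)
Total out = 75.6 + 41.6 + 278.4 + 278.4 + 788 = 1462 lbmol/h.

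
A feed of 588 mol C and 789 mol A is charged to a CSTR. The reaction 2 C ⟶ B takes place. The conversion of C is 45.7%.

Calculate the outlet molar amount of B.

134 mol

C reacted = 0.457 × 588 = 268.7 mol; ν_C = −2, so ξ = 268.7/2 = 134.4 mol.
Outlet amounts (n = n₀ + ν ξ):
  C: 588 − 2(134.4) = 319.3
  B: 0 + 1(134.4) = 134.4
  A: 789 (inert)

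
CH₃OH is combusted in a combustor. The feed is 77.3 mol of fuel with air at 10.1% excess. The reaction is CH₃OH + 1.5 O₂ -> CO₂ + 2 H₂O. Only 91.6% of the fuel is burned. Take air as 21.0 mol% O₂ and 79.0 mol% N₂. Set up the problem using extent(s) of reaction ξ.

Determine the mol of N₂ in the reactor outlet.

480 mol

Stoichiometric O₂ = 1.5 × 77.3 = 115.9 mol; O₂ fed = 115.9 × 1.101 = 127.7 mol.
N₂ fed = 127.7 × 79/21 = 480.2 mol.
Fuel reacted = 0.916 × 77.3 → ξ = 70.81 mol.
Outlet (n = n₀ + ν ξ):
  CH₃OH: 77.3 − 1(70.81) = 6.493
  O₂: 127.7 − 1.5(70.81) = 21.45
  N₂: 480.2 (inert)
  CO₂: 0 + 1(70.81) = 70.81
  H₂O: 0 + 2(70.81) = 141.6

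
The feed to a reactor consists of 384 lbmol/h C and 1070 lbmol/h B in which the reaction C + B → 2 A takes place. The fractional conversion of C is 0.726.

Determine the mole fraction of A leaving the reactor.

C reacted = 0.726 × 384 = 278.8 lbmol/h; ν_C = −1, so ξ = 278.8/1 = 278.8 lbmol/h.
Outlet amounts (n = n₀ + ν ξ):
  C: 384 − 1(278.8) = 105.2
  B: 1070 − 1(278.8) = 791.2
  A: 0 + 2(278.8) = 557.6
Total out = 1454 lbmol/h; y_A = 557.6 / 1454 = 0.3835.

0.383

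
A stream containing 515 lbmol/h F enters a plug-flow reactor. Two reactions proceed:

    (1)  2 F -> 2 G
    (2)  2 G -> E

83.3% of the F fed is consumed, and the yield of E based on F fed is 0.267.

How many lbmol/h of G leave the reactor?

Conversion of F: F consumed = 2ξ₁ = 0.833 × 515 → ξ₁ = 214.5 lbmol/h.
Yield of E: 1ξ₂ / 515 = 0.267 → ξ₂ = 137.5 lbmol/h.
Outlet amounts (n = n₀ + Σ ν·ξ):
  F: 515 − 2(214.5) = 86
  G: 0 + 2(214.5) − 2(137.5) = 154
  E: 0 + 1(137.5) = 137.5

154 lbmol/h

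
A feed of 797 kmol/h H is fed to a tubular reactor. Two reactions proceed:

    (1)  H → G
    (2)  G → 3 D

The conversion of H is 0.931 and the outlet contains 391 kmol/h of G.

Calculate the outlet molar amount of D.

1050 kmol/h

Conversion of H: H consumed = 1ξ₁ = 0.931 × 797 → ξ₁ = 742 kmol/h.
G balance: n_G = 0 + 1ξ₁ − 1ξ₂ = 391 → ξ₂ = (1·742 − 391)/1 = 351 kmol/h.
Outlet amounts (n = n₀ + Σ ν·ξ):
  H: 797 − 1(742) = 54.99
  G: 0 + 1(742) − 1(351) = 391
  D: 0 + 3(351) = 1053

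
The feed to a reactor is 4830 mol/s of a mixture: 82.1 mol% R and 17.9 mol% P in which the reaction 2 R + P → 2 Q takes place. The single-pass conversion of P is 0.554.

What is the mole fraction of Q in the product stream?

0.22

P reacted = 0.554 × 864.6 = 479 mol/s; ν_P = −1, so ξ = 479/1 = 479 mol/s.
Outlet amounts (n = n₀ + ν ξ):
  R: 3965 − 2(479) = 3007
  P: 864.6 − 1(479) = 385.6
  Q: 0 + 2(479) = 957.9
Total out = 4351 mol/s; y_Q = 957.9 / 4351 = 0.2202.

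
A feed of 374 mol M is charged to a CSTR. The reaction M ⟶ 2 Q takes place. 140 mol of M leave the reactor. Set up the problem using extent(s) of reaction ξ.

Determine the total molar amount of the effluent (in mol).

For M: n = n₀ − 1ξ → 140 = 374 − 1ξ, giving ξ = 234 mol.
Outlet amounts (n = n₀ + ν ξ):
  M: 374 − 1(234) = 140
  Q: 0 + 2(234) = 468
Total out = 140 + 468 = 608 mol.

608 mol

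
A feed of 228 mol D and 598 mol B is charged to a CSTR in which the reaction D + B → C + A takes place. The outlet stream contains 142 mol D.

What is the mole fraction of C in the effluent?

0.104

For D: n = n₀ − 1ξ → 142 = 228 − 1ξ, giving ξ = 86 mol.
Outlet amounts (n = n₀ + ν ξ):
  D: 228 − 1(86) = 142
  B: 598 − 1(86) = 512
  C: 0 + 1(86) = 86
  A: 0 + 1(86) = 86
Total out = 826 mol; y_C = 86 / 826 = 0.1041.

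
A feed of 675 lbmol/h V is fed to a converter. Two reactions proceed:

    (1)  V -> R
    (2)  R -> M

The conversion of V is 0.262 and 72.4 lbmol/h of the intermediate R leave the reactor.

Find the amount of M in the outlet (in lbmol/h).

104 lbmol/h

Conversion of V: V consumed = 1ξ₁ = 0.262 × 675 → ξ₁ = 176.8 lbmol/h.
R balance: n_R = 0 + 1ξ₁ − 1ξ₂ = 72.4 → ξ₂ = (1·176.8 − 72.4)/1 = 104.4 lbmol/h.
Outlet amounts (n = n₀ + Σ ν·ξ):
  V: 675 − 1(176.8) = 498.1
  R: 0 + 1(176.8) − 1(104.4) = 72.4
  M: 0 + 1(104.4) = 104.4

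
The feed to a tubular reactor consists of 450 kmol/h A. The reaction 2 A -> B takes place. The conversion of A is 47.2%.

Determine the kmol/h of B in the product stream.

106 kmol/h

A reacted = 0.472 × 450 = 212.4 kmol/h; ν_A = −2, so ξ = 212.4/2 = 106.2 kmol/h.
Outlet amounts (n = n₀ + ν ξ):
  A: 450 − 2(106.2) = 237.6
  B: 0 + 1(106.2) = 106.2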